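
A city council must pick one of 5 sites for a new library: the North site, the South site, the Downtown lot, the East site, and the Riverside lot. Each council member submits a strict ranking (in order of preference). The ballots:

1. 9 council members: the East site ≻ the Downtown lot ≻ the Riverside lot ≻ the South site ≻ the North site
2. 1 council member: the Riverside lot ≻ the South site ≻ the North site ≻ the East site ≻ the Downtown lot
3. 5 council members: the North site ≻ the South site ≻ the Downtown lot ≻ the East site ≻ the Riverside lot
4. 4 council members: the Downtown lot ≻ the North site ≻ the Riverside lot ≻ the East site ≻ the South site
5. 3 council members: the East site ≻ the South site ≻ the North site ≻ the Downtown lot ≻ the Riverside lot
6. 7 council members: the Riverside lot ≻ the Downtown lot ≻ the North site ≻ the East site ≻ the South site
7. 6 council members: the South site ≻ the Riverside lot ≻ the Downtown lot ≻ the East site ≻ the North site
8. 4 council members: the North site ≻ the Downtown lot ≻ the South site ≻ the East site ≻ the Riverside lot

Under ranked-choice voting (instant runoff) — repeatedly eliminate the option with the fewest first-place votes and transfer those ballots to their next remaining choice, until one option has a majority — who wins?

Round 1: the North site 9, the South site 6, the Downtown lot 4, the East site 12, the Riverside lot 8. Eliminate the Downtown lot.
Round 2: the North site 13, the South site 6, the East site 12, the Riverside lot 8. Eliminate the South site.
Round 3: the North site 13, the East site 12, the Riverside lot 14. Eliminate the East site.
Round 4: the North site 16, the Riverside lot 23. The Riverside lot has a majority.

the Riverside lot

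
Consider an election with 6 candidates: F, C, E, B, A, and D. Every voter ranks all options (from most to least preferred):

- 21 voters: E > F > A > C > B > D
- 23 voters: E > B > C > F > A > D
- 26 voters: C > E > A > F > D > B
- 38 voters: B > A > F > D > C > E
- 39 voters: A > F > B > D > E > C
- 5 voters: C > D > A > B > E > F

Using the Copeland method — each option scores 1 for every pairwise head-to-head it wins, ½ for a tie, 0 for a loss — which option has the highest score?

A

F: beats C, E, B, and D; loses to A → score 4.
C: loses to F, E, B, A, and D → score 0.
E: beats C; loses to F, B, A, and D → score 1.
B: beats C, E, and D; loses to F and A → score 3.
A: beats F, C, E, B, and D → score 5.
D: beats C and E; loses to F, B, and A → score 2.
A has the best pairwise record.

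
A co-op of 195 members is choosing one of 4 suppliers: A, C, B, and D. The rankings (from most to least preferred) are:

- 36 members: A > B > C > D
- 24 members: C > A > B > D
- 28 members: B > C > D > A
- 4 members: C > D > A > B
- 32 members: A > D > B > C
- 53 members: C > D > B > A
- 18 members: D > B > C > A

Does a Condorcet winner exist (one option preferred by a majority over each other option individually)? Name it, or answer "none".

none

Checking pairwise contests:
C beats A 127–68.
B beats C 114–81.
D beats B 107–88.
C beats D 145–50.
Every option loses at least one head-to-head, so there is no Condorcet winner.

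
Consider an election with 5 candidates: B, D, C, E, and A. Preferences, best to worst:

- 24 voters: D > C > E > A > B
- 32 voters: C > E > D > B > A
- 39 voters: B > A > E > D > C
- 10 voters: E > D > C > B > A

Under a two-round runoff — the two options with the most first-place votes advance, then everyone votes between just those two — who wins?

C

Round 1 first-place votes: B 39, D 24, C 32, E 10, A 0.
B and C advance.
Runoff: B is preferred to C by 39 voters; C by 66.
C wins the runoff.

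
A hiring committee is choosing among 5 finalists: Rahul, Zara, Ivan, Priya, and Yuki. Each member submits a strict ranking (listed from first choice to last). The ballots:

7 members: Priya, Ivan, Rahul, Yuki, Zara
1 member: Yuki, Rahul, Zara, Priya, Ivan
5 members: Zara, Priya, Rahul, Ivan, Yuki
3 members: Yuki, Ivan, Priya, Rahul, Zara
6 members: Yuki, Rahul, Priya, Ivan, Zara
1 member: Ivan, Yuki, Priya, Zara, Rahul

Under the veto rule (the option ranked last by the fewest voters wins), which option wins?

Last-place votes: Rahul 1, Zara 16, Ivan 1, Priya 0, Yuki 5.
Priya is ranked last by the fewest voters, so Priya wins.

Priya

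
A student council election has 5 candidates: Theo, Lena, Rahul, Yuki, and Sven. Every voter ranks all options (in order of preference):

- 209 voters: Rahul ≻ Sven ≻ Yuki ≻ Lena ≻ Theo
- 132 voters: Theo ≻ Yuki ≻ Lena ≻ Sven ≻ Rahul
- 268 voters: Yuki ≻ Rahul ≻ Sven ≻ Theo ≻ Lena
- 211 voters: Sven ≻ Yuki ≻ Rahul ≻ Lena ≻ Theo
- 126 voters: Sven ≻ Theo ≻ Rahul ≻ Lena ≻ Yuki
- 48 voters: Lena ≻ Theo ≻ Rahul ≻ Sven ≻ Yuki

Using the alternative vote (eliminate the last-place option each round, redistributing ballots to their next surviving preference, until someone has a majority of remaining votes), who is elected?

Round 1: Theo 132, Lena 48, Rahul 209, Yuki 268, Sven 337. Eliminate Lena.
Round 2: Theo 180, Rahul 209, Yuki 268, Sven 337. Eliminate Theo.
Round 3: Rahul 257, Yuki 400, Sven 337. Eliminate Rahul.
Round 4: Yuki 400, Sven 594. Sven has a majority.

Sven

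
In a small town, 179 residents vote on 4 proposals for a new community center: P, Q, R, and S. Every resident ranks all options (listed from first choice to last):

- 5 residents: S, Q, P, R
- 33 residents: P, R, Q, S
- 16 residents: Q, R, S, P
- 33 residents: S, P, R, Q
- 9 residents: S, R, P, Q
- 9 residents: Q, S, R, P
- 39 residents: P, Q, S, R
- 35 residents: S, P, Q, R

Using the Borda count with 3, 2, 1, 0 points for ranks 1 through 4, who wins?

P: 5·1 + 33·3 + 16·0 + 33·2 + 9·1 + 9·0 + 39·3 + 35·2 = 366
Q: 5·2 + 33·1 + 16·3 + 33·0 + 9·0 + 9·3 + 39·2 + 35·1 = 231
R: 5·0 + 33·2 + 16·2 + 33·1 + 9·2 + 9·1 + 39·0 + 35·0 = 158
S: 5·3 + 33·0 + 16·1 + 33·3 + 9·3 + 9·2 + 39·1 + 35·3 = 319
P has the highest Borda score (366).

P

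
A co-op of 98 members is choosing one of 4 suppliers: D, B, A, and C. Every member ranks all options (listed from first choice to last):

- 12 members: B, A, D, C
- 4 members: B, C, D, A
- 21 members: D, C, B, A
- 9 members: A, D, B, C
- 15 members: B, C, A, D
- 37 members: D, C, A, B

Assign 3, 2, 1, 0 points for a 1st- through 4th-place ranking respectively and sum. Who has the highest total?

D: 12·1 + 4·1 + 21·3 + 9·2 + 15·0 + 37·3 = 208
B: 12·3 + 4·3 + 21·1 + 9·1 + 15·3 + 37·0 = 123
A: 12·2 + 4·0 + 21·0 + 9·3 + 15·1 + 37·1 = 103
C: 12·0 + 4·2 + 21·2 + 9·0 + 15·2 + 37·2 = 154
D has the highest Borda score (208).

D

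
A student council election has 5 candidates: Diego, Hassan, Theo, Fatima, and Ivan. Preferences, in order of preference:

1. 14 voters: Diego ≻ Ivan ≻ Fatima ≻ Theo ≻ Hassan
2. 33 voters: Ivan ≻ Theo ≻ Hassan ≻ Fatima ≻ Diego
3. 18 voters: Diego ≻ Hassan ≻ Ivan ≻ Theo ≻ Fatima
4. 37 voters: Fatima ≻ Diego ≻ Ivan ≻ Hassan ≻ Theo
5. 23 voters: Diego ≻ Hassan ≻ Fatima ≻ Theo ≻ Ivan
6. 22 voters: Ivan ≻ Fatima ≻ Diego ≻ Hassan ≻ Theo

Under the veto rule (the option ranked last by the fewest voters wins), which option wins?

Hassan

Last-place votes: Diego 33, Hassan 14, Theo 59, Fatima 18, Ivan 23.
Hassan is ranked last by the fewest voters, so Hassan wins.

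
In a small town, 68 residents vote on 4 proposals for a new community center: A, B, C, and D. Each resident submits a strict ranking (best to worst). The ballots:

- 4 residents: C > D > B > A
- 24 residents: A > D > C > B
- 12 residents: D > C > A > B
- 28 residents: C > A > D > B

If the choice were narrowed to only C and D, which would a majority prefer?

Voters preferring C to D: 32; preferring D to C: 36.
D wins the head-to-head.

D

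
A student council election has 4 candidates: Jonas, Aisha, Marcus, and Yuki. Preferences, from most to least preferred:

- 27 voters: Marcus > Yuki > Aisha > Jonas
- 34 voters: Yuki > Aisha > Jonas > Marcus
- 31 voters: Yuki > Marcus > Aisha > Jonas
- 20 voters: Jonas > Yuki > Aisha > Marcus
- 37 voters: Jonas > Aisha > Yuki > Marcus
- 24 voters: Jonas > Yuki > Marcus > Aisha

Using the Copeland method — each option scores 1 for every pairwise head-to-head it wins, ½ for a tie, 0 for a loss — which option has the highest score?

Yuki

Jonas: beats Marcus; loses to Aisha and Yuki → score 1.
Aisha: beats Jonas and Marcus; loses to Yuki → score 2.
Marcus: loses to Jonas, Aisha, and Yuki → score 0.
Yuki: beats Jonas, Aisha, and Marcus → score 3.
Yuki has the best pairwise record.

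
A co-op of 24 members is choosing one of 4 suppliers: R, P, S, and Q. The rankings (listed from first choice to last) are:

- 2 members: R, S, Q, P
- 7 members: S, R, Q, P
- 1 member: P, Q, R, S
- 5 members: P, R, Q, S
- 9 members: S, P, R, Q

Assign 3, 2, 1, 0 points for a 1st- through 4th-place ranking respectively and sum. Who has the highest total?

R: 2·3 + 7·2 + 1·1 + 5·2 + 9·1 = 40
P: 2·0 + 7·0 + 1·3 + 5·3 + 9·2 = 36
S: 2·2 + 7·3 + 1·0 + 5·0 + 9·3 = 52
Q: 2·1 + 7·1 + 1·2 + 5·1 + 9·0 = 16
S has the highest Borda score (52).

S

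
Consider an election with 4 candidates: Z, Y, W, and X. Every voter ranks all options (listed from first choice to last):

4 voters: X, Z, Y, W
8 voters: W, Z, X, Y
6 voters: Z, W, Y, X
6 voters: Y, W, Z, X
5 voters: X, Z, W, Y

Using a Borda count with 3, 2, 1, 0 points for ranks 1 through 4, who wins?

Z: 4·2 + 8·2 + 6·3 + 6·1 + 5·2 = 58
Y: 4·1 + 8·0 + 6·1 + 6·3 + 5·0 = 28
W: 4·0 + 8·3 + 6·2 + 6·2 + 5·1 = 53
X: 4·3 + 8·1 + 6·0 + 6·0 + 5·3 = 35
Z has the highest Borda score (58).

Z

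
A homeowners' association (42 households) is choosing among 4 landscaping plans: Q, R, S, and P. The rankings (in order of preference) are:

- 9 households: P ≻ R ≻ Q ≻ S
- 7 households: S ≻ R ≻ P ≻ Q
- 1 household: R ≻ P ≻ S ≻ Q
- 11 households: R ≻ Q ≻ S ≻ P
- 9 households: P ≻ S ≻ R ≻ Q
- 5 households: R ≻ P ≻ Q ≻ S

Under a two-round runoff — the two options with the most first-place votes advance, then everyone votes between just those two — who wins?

Round 1 first-place votes: Q 0, R 17, S 7, P 18.
P and R advance.
Runoff: P is preferred to R by 18 voters; R by 24.
R wins the runoff.

R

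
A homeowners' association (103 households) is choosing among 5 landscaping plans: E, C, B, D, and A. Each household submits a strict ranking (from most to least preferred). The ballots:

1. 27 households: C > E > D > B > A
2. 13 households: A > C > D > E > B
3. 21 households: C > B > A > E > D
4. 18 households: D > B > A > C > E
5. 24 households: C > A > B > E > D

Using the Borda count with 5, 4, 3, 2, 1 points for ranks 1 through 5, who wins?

C

E: 27·4 + 13·2 + 21·2 + 18·1 + 24·2 = 242
C: 27·5 + 13·4 + 21·5 + 18·2 + 24·5 = 448
B: 27·2 + 13·1 + 21·4 + 18·4 + 24·3 = 295
D: 27·3 + 13·3 + 21·1 + 18·5 + 24·1 = 255
A: 27·1 + 13·5 + 21·3 + 18·3 + 24·4 = 305
C has the highest Borda score (448).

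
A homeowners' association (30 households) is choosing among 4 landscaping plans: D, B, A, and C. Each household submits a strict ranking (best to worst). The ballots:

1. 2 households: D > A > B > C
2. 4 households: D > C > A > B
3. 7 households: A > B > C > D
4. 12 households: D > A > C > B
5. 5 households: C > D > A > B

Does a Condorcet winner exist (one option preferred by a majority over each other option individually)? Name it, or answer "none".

D vs B: 23–7 for D.
D vs A: 23–7 for D.
D vs C: 18–12 for D.
D beats every other option head-to-head.

D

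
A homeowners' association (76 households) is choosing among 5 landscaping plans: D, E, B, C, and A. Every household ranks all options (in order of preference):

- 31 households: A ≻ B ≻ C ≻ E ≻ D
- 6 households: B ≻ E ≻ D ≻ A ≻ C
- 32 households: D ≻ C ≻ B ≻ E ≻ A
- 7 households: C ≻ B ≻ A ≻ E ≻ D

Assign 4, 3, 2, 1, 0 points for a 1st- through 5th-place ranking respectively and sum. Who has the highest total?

D: 31·0 + 6·2 + 32·4 + 7·0 = 140
E: 31·1 + 6·3 + 32·1 + 7·1 = 88
B: 31·3 + 6·4 + 32·2 + 7·3 = 202
C: 31·2 + 6·0 + 32·3 + 7·4 = 186
A: 31·4 + 6·1 + 32·0 + 7·2 = 144
B has the highest Borda score (202).

B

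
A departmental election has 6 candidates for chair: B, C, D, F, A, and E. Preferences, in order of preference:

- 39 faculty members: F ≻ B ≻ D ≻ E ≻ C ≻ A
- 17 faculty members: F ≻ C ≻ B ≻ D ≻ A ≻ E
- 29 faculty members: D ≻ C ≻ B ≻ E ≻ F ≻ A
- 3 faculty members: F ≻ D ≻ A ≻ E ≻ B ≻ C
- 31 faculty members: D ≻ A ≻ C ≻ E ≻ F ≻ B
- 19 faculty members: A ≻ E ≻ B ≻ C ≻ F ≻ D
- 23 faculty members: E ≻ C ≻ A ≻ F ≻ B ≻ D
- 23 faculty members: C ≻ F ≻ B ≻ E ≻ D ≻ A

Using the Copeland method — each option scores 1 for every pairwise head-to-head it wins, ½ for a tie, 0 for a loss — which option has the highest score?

B: beats D, A, and E; loses to C and F → score 3.
C: beats B, F, A, and E; loses to D → score 4.
D: beats C, A, and E; loses to B and F → score 3.
F: beats B, D, and A; loses to C and E → score 3.
A: loses to B, C, D, F, and E → score 0.
E: beats F and A; loses to B, C, and D → score 2.
C has the best pairwise record.

C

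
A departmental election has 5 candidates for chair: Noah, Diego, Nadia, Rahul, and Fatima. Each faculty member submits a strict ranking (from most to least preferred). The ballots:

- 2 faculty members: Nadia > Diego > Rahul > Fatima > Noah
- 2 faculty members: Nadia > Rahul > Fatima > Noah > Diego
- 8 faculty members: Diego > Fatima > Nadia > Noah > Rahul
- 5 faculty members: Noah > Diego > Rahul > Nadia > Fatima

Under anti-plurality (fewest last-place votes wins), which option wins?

Last-place votes: Noah 2, Diego 2, Nadia 0, Rahul 8, Fatima 5.
Nadia is ranked last by the fewest voters, so Nadia wins.

Nadia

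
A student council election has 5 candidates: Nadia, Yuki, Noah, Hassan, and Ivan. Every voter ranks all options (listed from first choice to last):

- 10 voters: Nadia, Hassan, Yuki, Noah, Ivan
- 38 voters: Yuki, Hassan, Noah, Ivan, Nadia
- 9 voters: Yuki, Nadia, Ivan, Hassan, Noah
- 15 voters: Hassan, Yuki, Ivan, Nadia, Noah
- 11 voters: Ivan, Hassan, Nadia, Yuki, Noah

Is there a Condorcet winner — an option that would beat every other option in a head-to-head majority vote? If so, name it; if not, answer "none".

Yuki

Yuki vs Nadia: 62–21 for Yuki.
Yuki vs Noah: 83–0 for Yuki.
Yuki vs Hassan: 47–36 for Yuki.
Yuki vs Ivan: 72–11 for Yuki.
Yuki beats every other option head-to-head.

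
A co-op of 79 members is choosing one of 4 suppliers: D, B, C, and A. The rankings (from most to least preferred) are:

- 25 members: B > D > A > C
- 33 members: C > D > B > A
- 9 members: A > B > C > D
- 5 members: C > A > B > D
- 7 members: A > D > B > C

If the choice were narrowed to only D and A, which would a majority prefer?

Voters preferring D to A: 58; preferring A to D: 21.
D wins the head-to-head.

D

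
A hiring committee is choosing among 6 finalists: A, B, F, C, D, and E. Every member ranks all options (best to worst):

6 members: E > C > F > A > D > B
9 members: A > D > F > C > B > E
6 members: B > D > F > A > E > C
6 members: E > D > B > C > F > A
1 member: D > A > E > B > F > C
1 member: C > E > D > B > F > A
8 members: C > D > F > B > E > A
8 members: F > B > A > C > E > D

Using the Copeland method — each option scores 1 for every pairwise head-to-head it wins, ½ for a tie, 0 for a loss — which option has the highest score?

F

A: beats C, D, and E; loses to B and F → score 3.
B: beats A and E; loses to F, C, and D → score 2.
F: beats A, B, C, and E; loses to D → score 4.
C: beats B, D, and E; loses to A and F → score 3.
D: beats B, F, and E; loses to A and C → score 3.
E: loses to A, B, F, C, and D → score 0.
F has the best pairwise record.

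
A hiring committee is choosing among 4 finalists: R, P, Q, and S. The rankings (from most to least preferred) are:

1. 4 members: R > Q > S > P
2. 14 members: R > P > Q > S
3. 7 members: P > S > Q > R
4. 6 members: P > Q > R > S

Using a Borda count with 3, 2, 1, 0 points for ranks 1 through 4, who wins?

P

R: 4·3 + 14·3 + 7·0 + 6·1 = 60
P: 4·0 + 14·2 + 7·3 + 6·3 = 67
Q: 4·2 + 14·1 + 7·1 + 6·2 = 41
S: 4·1 + 14·0 + 7·2 + 6·0 = 18
P has the highest Borda score (67).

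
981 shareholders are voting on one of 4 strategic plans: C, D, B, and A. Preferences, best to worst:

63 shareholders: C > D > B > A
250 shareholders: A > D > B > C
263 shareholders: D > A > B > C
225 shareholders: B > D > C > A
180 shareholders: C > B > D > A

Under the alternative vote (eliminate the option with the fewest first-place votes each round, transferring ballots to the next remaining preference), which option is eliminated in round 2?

C

Round 1: C 243, D 263, B 225, A 250. Eliminate B.
Round 2: C 243, D 488, A 250. Eliminate C.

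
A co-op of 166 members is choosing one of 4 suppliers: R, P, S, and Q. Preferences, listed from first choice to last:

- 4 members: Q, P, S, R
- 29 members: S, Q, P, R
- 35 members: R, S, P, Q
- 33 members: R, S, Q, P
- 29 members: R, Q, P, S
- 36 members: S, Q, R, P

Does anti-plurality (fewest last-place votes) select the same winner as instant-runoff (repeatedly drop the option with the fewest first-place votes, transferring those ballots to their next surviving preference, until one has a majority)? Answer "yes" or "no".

Anti-plurality — last-place votes: R 33, P 69, S 29, Q 35. Winner: S.
Instant-runoff — R1 R 97, P 0, S 65, Q 4 (R winner). Winner: R.
The two methods disagree.

no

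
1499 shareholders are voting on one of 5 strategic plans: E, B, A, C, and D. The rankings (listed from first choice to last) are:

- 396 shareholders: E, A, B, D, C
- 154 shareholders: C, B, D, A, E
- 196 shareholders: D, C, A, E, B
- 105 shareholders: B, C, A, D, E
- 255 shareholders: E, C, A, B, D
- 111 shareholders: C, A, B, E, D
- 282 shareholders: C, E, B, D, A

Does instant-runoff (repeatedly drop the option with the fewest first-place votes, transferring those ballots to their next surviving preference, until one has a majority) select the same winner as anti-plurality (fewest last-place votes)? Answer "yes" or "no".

no

Instant-runoff — R1 E 651, B 105, A 0, C 547, D 196 (A out); R2 E 651, B 105, C 547, D 196 (B out); R3 E 651, C 652, D 196 (D out); R4 E 651, C 848 (C winner). Winner: C.
Anti-plurality — last-place votes: E 259, B 196, A 282, C 396, D 366. Winner: B.
The two methods disagree.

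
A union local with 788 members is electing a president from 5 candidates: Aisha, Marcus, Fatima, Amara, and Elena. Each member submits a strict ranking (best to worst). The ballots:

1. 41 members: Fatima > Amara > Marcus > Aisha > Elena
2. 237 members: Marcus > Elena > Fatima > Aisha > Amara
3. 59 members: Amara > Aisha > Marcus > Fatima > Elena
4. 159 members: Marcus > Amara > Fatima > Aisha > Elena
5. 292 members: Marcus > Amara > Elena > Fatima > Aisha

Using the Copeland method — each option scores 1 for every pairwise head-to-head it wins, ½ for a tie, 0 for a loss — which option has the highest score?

Aisha: loses to Marcus, Fatima, Amara, and Elena → score 0.
Marcus: beats Aisha, Fatima, Amara, and Elena → score 4.
Fatima: beats Aisha; loses to Marcus, Amara, and Elena → score 1.
Amara: beats Aisha, Fatima, and Elena; loses to Marcus → score 3.
Elena: beats Aisha and Fatima; loses to Marcus and Amara → score 2.
Marcus has the best pairwise record.

Marcus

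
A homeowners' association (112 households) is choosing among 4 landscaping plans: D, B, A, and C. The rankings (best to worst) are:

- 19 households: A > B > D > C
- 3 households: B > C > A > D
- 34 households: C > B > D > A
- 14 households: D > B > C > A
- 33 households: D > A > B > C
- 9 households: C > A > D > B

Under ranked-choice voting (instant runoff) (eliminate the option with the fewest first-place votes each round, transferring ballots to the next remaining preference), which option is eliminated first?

B

Round 1: D 47, B 3, A 19, C 43. Eliminate B.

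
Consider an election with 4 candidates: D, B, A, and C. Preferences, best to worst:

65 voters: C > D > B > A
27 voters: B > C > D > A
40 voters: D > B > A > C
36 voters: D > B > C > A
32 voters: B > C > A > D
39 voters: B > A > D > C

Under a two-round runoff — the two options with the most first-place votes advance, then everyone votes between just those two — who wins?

Round 1 first-place votes: D 76, B 98, A 0, C 65.
B and D advance.
Runoff: B is preferred to D by 98 voters; D by 141.
D wins the runoff.

D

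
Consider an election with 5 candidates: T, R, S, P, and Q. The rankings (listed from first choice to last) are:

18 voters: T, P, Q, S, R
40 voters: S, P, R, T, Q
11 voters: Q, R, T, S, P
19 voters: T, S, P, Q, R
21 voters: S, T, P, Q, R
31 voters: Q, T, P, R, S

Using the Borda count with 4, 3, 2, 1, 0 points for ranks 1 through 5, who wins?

T

T: 18·4 + 40·1 + 11·2 + 19·4 + 21·3 + 31·3 = 366
R: 18·0 + 40·2 + 11·3 + 19·0 + 21·0 + 31·1 = 144
S: 18·1 + 40·4 + 11·1 + 19·3 + 21·4 + 31·0 = 330
P: 18·3 + 40·3 + 11·0 + 19·2 + 21·2 + 31·2 = 316
Q: 18·2 + 40·0 + 11·4 + 19·1 + 21·1 + 31·4 = 244
T has the highest Borda score (366).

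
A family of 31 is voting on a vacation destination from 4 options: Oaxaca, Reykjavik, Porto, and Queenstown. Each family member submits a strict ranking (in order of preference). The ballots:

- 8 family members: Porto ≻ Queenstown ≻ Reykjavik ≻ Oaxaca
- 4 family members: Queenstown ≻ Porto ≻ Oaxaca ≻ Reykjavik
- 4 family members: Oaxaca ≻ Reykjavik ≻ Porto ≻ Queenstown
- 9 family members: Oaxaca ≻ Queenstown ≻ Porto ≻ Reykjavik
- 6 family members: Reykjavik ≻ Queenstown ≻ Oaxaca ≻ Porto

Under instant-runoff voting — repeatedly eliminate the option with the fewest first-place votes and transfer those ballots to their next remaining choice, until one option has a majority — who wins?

Round 1: Oaxaca 13, Reykjavik 6, Porto 8, Queenstown 4. Eliminate Queenstown.
Round 2: Oaxaca 13, Reykjavik 6, Porto 12. Eliminate Reykjavik.
Round 3: Oaxaca 19, Porto 12. Oaxaca has a majority.

Oaxaca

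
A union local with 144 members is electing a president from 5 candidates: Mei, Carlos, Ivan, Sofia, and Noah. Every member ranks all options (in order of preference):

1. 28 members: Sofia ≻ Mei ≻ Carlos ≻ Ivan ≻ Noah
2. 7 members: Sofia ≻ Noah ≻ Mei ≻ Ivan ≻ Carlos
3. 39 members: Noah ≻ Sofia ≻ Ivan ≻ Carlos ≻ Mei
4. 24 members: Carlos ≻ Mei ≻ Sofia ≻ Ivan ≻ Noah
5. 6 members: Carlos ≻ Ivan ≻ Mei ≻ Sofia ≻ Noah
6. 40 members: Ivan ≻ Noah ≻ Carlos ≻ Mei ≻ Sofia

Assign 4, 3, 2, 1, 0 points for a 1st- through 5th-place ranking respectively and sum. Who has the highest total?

Mei: 28·3 + 7·2 + 39·0 + 24·3 + 6·2 + 40·1 = 222
Carlos: 28·2 + 7·0 + 39·1 + 24·4 + 6·4 + 40·2 = 295
Ivan: 28·1 + 7·1 + 39·2 + 24·1 + 6·3 + 40·4 = 315
Sofia: 28·4 + 7·4 + 39·3 + 24·2 + 6·1 + 40·0 = 311
Noah: 28·0 + 7·3 + 39·4 + 24·0 + 6·0 + 40·3 = 297
Ivan has the highest Borda score (315).

Ivan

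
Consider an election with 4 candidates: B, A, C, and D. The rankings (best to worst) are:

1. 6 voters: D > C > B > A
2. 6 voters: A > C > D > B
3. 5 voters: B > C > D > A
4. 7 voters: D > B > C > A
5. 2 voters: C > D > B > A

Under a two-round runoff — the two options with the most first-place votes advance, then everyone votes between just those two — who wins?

D

Round 1 first-place votes: B 5, A 6, C 2, D 13.
D and A advance.
Runoff: D is preferred to A by 20 voters; A by 6.
D wins the runoff.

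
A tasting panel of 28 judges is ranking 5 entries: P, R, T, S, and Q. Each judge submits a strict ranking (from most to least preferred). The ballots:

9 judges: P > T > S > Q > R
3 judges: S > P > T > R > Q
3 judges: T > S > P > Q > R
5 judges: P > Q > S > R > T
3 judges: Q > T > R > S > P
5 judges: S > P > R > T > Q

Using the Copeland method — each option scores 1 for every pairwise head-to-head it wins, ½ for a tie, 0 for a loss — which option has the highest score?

P

P: beats R, T, and Q; ties S → score 3.5.
R: loses to P, T, S, and Q → score 0.
T: beats R, S, and Q; loses to P → score 3.
S: beats R and Q; ties P; loses to T → score 2.5.
Q: beats R; loses to P, T, and S → score 1.
P has the best pairwise record.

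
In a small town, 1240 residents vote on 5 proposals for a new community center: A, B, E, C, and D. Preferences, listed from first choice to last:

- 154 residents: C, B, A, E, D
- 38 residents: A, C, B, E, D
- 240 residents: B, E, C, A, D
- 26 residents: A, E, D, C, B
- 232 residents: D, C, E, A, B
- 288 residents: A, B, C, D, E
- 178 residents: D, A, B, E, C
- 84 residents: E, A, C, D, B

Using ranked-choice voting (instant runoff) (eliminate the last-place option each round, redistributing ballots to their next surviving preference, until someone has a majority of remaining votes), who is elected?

Round 1: A 352, B 240, E 84, C 154, D 410. Eliminate E.
Round 2: A 436, B 240, C 154, D 410. Eliminate C.
Round 3: A 436, B 394, D 410. Eliminate B.
Round 4: A 830, D 410. A has a majority.

A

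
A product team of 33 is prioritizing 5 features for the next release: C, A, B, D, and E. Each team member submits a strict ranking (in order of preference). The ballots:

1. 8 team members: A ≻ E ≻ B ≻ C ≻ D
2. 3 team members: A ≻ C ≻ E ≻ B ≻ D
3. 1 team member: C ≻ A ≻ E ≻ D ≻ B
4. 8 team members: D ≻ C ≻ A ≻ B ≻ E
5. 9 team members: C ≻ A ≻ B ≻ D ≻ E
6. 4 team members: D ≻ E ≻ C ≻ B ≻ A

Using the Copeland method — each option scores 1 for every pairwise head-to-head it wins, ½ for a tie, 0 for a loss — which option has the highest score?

C

C: beats A, B, D, and E → score 4.
A: beats B, D, and E; loses to C → score 3.
B: beats D and E; loses to C and A → score 2.
D: beats E; loses to C, A, and B → score 1.
E: loses to C, A, B, and D → score 0.
C has the best pairwise record.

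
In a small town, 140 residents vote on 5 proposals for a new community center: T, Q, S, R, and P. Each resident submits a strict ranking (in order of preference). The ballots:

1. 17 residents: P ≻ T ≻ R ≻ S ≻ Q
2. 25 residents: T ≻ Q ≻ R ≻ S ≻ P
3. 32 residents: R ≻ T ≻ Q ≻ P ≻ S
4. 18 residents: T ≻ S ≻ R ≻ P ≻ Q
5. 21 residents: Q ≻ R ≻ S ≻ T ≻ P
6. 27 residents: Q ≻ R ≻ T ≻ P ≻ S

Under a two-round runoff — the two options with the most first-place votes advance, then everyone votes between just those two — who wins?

T

Round 1 first-place votes: T 43, Q 48, S 0, R 32, P 17.
Q and T advance.
Runoff: Q is preferred to T by 48 voters; T by 92.
T wins the runoff.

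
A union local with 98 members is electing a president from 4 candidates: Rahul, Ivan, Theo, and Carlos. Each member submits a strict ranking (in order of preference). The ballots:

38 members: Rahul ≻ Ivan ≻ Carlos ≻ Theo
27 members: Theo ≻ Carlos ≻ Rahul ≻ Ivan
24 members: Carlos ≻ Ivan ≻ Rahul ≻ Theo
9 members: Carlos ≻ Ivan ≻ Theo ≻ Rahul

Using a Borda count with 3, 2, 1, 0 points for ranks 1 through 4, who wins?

Carlos

Rahul: 38·3 + 27·1 + 24·1 + 9·0 = 165
Ivan: 38·2 + 27·0 + 24·2 + 9·2 = 142
Theo: 38·0 + 27·3 + 24·0 + 9·1 = 90
Carlos: 38·1 + 27·2 + 24·3 + 9·3 = 191
Carlos has the highest Borda score (191).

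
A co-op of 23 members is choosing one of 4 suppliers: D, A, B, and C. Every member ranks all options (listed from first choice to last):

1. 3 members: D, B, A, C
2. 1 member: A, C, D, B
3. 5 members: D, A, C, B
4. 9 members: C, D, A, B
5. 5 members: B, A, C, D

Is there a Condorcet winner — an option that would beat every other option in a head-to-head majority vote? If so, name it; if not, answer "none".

Checking pairwise contests:
C beats D 15–8.
D beats A 17–6.
D beats B 18–5.
A beats C 14–9.
Every option loses at least one head-to-head, so there is no Condorcet winner.

none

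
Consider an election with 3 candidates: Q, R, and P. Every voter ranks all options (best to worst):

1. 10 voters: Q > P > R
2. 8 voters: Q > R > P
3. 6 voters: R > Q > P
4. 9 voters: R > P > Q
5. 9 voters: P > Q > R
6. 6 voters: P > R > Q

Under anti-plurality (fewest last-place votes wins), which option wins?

Last-place votes: Q 15, R 19, P 14.
P is ranked last by the fewest voters, so P wins.

P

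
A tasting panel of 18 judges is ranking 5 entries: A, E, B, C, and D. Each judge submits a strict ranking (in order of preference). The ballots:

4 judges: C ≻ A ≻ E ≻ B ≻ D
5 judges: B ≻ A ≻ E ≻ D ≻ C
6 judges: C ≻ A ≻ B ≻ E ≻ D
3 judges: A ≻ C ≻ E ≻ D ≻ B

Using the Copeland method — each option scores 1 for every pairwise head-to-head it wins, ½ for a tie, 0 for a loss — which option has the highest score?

C

A: beats E, B, and D; loses to C → score 3.
E: beats D; loses to A, B, and C → score 1.
B: beats E and D; loses to A and C → score 2.
C: beats A, E, B, and D → score 4.
D: loses to A, E, B, and C → score 0.
C has the best pairwise record.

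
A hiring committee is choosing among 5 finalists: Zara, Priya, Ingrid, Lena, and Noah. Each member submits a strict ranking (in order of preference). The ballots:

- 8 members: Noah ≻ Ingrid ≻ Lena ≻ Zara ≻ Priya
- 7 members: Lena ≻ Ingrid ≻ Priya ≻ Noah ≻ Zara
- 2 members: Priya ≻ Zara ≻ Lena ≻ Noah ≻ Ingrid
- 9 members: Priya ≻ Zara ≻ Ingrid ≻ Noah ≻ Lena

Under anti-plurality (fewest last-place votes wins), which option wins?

Last-place votes: Zara 7, Priya 8, Ingrid 2, Lena 9, Noah 0.
Noah is ranked last by the fewest voters, so Noah wins.

Noah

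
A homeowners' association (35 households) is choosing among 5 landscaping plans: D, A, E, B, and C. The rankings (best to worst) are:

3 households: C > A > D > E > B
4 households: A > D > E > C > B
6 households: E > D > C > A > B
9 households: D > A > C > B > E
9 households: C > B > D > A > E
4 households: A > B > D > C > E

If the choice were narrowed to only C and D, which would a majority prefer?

Voters preferring C to D: 12; preferring D to C: 23.
D wins the head-to-head.

D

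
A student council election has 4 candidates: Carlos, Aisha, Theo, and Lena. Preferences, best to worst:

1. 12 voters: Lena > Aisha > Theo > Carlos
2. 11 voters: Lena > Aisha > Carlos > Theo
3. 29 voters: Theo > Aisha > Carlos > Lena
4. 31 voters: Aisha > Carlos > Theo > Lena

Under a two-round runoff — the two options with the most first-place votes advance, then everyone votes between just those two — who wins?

Aisha

Round 1 first-place votes: Carlos 0, Aisha 31, Theo 29, Lena 23.
Aisha and Theo advance.
Runoff: Aisha is preferred to Theo by 54 voters; Theo by 29.
Aisha wins the runoff.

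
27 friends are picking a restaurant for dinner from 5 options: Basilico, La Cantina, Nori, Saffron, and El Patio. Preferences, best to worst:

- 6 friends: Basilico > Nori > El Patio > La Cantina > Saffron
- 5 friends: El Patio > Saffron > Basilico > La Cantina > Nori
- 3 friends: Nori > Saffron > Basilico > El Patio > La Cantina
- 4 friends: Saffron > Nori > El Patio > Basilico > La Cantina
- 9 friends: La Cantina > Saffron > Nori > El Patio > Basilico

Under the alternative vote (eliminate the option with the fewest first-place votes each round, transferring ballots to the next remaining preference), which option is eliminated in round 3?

Round 1: Basilico 6, La Cantina 9, Nori 3, Saffron 4, El Patio 5. Eliminate Nori.
Round 2: Basilico 6, La Cantina 9, Saffron 7, El Patio 5. Eliminate El Patio.
Round 3: Basilico 6, La Cantina 9, Saffron 12. Eliminate Basilico.

Basilico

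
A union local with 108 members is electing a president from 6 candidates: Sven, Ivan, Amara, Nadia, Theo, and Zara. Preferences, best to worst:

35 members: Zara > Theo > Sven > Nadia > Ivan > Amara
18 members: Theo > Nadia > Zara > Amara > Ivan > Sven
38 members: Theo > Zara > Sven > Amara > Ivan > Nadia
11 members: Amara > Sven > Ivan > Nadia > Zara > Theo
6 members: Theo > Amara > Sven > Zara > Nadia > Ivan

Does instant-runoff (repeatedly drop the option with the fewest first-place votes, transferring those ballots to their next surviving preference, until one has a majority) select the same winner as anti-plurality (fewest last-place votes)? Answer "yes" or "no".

no

Instant-runoff — R1 Sven 0, Ivan 0, Amara 11, Nadia 0, Theo 62, Zara 35 (Theo winner). Winner: Theo.
Anti-plurality — last-place votes: Sven 18, Ivan 6, Amara 35, Nadia 38, Theo 11, Zara 0. Winner: Zara.
The two methods disagree.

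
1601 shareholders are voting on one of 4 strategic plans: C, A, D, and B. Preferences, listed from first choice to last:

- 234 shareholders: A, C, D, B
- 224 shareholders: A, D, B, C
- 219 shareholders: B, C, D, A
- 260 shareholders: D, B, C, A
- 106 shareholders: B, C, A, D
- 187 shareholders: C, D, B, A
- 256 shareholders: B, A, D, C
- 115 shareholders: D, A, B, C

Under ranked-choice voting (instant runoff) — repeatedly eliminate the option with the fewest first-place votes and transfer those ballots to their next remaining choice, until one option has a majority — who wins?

D

Round 1: C 187, A 458, D 375, B 581. Eliminate C.
Round 2: A 458, D 562, B 581. Eliminate A.
Round 3: D 1020, B 581. D has a majority.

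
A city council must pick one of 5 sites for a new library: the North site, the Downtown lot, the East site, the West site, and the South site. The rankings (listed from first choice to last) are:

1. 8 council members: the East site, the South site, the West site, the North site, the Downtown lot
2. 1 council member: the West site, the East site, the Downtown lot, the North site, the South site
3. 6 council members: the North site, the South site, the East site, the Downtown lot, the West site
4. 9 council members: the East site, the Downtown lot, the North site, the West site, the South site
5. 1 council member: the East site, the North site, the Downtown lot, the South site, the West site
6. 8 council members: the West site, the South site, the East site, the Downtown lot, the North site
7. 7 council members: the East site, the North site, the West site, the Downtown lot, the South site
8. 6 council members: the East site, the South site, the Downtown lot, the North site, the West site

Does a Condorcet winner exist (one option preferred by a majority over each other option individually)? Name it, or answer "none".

the East site vs the North site: 40–6 for the East site.
the East site vs the Downtown lot: 46–0 for the East site.
the East site vs the West site: 37–9 for the East site.
the East site vs the South site: 32–14 for the East site.
the East site beats every other option head-to-head.

the East site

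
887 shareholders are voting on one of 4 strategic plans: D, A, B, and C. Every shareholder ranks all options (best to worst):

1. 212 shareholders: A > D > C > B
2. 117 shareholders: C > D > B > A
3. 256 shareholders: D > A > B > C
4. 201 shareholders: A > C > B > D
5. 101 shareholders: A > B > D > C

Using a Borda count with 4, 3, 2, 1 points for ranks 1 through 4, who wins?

A

D: 212·3 + 117·3 + 256·4 + 201·1 + 101·2 = 2414
A: 212·4 + 117·1 + 256·3 + 201·4 + 101·4 = 2941
B: 212·1 + 117·2 + 256·2 + 201·2 + 101·3 = 1663
C: 212·2 + 117·4 + 256·1 + 201·3 + 101·1 = 1852
A has the highest Borda score (2941).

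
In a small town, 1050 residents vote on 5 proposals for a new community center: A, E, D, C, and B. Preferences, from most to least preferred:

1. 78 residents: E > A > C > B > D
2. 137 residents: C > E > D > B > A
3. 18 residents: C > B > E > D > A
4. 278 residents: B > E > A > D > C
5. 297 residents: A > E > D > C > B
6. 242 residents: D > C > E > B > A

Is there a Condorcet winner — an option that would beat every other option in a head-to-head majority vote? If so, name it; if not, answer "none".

E

E vs A: 753–297 for E.
E vs D: 808–242 for E.
E vs C: 653–397 for E.
E vs B: 754–296 for E.
E beats every other option head-to-head.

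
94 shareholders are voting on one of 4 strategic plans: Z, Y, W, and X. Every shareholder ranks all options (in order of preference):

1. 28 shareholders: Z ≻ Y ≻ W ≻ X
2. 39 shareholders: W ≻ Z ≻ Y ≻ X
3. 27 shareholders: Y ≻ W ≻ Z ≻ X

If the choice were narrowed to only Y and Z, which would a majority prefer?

Z

Voters preferring Y to Z: 27; preferring Z to Y: 67.
Z wins the head-to-head.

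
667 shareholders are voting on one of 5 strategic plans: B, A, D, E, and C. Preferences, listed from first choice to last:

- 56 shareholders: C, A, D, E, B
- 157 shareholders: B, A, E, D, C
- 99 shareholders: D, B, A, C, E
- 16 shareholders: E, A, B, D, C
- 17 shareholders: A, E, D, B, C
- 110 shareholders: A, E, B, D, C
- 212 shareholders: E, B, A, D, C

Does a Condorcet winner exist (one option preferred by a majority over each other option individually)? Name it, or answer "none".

Checking pairwise contests:
E beats B 411–256.
B beats A 468–199.
B beats D 495–172.
A beats E 439–228.
B beats C 611–56.
Every option loses at least one head-to-head, so there is no Condorcet winner.

none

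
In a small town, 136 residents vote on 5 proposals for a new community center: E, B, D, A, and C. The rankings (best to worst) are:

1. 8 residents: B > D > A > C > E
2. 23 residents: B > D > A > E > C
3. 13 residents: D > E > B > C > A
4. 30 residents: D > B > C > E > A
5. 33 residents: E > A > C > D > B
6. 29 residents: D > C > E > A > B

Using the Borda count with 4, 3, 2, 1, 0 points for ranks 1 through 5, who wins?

E: 8·0 + 23·1 + 13·3 + 30·1 + 33·4 + 29·2 = 282
B: 8·4 + 23·4 + 13·2 + 30·3 + 33·0 + 29·0 = 240
D: 8·3 + 23·3 + 13·4 + 30·4 + 33·1 + 29·4 = 414
A: 8·2 + 23·2 + 13·0 + 30·0 + 33·3 + 29·1 = 190
C: 8·1 + 23·0 + 13·1 + 30·2 + 33·2 + 29·3 = 234
D has the highest Borda score (414).

D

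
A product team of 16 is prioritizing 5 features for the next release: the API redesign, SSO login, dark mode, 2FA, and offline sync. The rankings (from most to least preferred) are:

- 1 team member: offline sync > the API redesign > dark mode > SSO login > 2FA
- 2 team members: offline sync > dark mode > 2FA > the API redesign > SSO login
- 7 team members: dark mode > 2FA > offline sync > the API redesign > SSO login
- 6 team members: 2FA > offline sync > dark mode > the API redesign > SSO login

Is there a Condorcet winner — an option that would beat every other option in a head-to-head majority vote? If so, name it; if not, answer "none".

Checking pairwise contests:
dark mode beats the API redesign 15–1.
the API redesign beats SSO login 16–0.
offline sync beats dark mode 9–7.
dark mode beats 2FA 10–6.
2FA beats offline sync 13–3.
Every option loses at least one head-to-head, so there is no Condorcet winner.

none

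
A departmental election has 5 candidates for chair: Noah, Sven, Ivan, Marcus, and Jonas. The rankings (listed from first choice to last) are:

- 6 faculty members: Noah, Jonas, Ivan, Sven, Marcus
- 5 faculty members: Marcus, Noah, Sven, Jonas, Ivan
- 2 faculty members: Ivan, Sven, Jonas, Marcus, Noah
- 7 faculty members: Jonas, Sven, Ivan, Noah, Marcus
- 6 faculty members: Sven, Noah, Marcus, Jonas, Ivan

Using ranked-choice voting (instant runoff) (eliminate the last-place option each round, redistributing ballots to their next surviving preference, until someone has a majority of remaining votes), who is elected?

Sven

Round 1: Noah 6, Sven 6, Ivan 2, Marcus 5, Jonas 7. Eliminate Ivan.
Round 2: Noah 6, Sven 8, Marcus 5, Jonas 7. Eliminate Marcus.
Round 3: Noah 11, Sven 8, Jonas 7. Eliminate Jonas.
Round 4: Noah 11, Sven 15. Sven has a majority.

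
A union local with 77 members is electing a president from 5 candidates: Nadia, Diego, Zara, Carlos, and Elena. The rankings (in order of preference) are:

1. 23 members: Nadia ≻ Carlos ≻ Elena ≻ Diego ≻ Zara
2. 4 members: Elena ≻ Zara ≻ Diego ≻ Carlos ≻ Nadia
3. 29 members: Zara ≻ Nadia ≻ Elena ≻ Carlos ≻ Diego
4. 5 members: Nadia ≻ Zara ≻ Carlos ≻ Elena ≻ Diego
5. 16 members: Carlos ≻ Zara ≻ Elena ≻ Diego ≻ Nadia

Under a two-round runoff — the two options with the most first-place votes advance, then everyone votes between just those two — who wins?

Round 1 first-place votes: Nadia 28, Diego 0, Zara 29, Carlos 16, Elena 4.
Zara and Nadia advance.
Runoff: Zara is preferred to Nadia by 49 voters; Nadia by 28.
Zara wins the runoff.

Zara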